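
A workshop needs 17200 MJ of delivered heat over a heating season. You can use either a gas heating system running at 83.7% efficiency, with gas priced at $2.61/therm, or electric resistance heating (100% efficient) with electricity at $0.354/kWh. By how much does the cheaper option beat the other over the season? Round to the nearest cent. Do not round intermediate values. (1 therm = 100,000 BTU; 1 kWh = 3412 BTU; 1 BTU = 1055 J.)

Heat load = 17200 MJ = 17,200,000,000 J / 1055 = 16,303,318 BTU
Gas: input = 16,303,318 / 0.837 = 19,478,277 BTU = 194.8 therm → 194.8 × $2.61 = $508.38
Electric: 16,303,318 BTU / 3412 = 4,778 kWh → × $0.354 = $1,691.49
Difference = |$508.38 − $1,691.49| = $1,183.11

$1183.11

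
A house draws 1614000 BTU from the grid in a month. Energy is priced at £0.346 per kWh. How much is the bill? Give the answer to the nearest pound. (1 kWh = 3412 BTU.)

£164

1614000 BTU × (0.00029308 kWh/BTU) = 473 kWh
Cost = 473 kWh × £0.346/kWh = £163.67 ≈ £164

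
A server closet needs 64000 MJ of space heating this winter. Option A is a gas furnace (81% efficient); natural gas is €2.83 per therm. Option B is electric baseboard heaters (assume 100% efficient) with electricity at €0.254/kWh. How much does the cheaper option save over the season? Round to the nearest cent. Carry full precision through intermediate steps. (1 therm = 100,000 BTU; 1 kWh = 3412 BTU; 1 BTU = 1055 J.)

€2396.50

Heat load = 64000 MJ = 64,000,000,000 J / 1055 = 60,663,507 BTU
Gas: input = 60,663,507 / 0.81 = 74,893,219 BTU = 748.9 therm → 748.9 × €2.83 = €2,119.48
Electric: 60,663,507 BTU / 3412 = 17,780 kWh → × €0.254 = €4,515.98
Difference = |€2,119.48 − €4,515.98| = €2,396.50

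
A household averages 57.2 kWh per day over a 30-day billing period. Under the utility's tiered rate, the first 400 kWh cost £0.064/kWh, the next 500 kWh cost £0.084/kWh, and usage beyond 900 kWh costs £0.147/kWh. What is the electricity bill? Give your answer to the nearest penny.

£187.55

Usage = 57.2 kWh/day × 30 days = 1716 kWh
First 400 kWh × £0.064 = £25.60
Next 500 kWh × £0.084 = £42.00
Remaining 816 kWh × £0.147 = £119.95
Total = £187.55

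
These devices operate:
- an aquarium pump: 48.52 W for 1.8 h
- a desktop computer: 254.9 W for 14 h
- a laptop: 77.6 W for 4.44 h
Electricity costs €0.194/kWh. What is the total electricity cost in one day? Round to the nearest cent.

€0.78

aquarium pump: 48.52 W × 1.8 h = 87 Wh = 0.08734 kWh
desktop computer: 254.9 W × 14 h = 3,569 Wh = 3.569 kWh
laptop: 77.6 W × 4.44 h = 345 Wh = 0.3445 kWh
Total energy = 0.08734 + 3.569 + 0.3445 = 4 kWh
Cost = 4 kWh × €0.194 = €0.78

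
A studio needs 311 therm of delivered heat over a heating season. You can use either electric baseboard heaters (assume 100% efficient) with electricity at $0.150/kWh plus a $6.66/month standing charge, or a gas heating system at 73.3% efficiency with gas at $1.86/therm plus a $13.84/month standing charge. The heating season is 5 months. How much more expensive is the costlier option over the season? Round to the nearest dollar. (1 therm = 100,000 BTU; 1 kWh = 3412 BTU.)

Heat load = 311 therm × 100,000 = 31,100,000 BTU
Gas: input = 31,100,000 / 0.733 = 42,428,377 BTU = 424.3 therm → 424.3 × $1.86 = $789.17; + 5 × $13.84 standing = $858.37
Electric: 31,100,000 BTU / 3412 = 9,115 kWh → × $0.150 = $1,367.23; + 5 × $6.66 standing = $1,400.53
Difference = |$858.37 − $1,400.53| = $542.17 ≈ $542

$542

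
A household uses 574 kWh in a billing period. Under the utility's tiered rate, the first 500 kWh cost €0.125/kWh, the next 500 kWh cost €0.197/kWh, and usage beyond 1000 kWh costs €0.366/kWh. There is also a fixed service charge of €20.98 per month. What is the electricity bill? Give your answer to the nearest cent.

First 500 kWh × €0.125 = €62.50
Next 74 kWh × €0.197 = €14.58
Remaining tier: 0 kWh (not reached)
Energy charge = €77.08; + service €20.98 = €98.06

€98.06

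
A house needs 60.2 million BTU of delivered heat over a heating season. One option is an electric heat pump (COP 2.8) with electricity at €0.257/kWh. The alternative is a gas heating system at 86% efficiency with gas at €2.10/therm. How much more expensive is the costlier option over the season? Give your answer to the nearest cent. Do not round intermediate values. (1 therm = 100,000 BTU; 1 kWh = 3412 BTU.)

€149.43

Heat load = 60.2 × 10⁶ BTU = 60,200,000 BTU
Gas: input = 60,200,000 / 0.86 = 70,000,000 BTU = 700 therm → 700 × €2.10 = €1,470.00
Heat pump: 60,200,000 BTU / 3412 = 17,640 kWh heat; / 2.8 = 6,301 kWh in → × €0.257 = €1,619.43
Difference = |€1,470.00 − €1,619.43| = €149.43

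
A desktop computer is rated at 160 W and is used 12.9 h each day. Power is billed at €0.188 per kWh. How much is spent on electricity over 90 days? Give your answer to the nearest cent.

€34.92

Energy = 160 W × 12.9 h/day × 90 days = 185,760 Wh = 185.8 kWh
Cost = 185.8 kWh × €0.188/kWh = €34.92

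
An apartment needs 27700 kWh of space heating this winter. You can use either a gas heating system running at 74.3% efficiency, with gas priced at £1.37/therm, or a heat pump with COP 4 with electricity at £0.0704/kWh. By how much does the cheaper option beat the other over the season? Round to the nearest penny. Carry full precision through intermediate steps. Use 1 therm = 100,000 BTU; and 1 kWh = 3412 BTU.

Heat load = 27700 kWh × 3412 = 94,512,400 BTU
Gas: input = 94,512,400 / 0.743 = 127,203,769 BTU = 1,272 therm → 1,272 × £1.37 = £1,742.69
Heat pump: 94,512,400 BTU / 3412 = 27,700 kWh heat; / 4 = 6,925 kWh in → × £0.0704 = £487.52
Difference = |£1,742.69 − £487.52| = £1,255.17

£1255.17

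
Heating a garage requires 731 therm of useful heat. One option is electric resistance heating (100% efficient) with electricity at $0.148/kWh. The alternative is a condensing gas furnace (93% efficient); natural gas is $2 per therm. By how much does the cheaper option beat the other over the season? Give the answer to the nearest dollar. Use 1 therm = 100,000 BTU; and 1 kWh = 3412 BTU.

Heat load = 731 therm × 100,000 = 73,100,000 BTU
Gas: input = 73,100,000 / 0.93 = 78,602,151 BTU = 786 therm → 786 × $2 = $1,572.04
Electric: 73,100,000 BTU / 3412 = 21,420 kWh → × $0.148 = $3,170.81
Difference = |$1,572.04 − $3,170.81| = $1,598.77 ≈ $1599

$1599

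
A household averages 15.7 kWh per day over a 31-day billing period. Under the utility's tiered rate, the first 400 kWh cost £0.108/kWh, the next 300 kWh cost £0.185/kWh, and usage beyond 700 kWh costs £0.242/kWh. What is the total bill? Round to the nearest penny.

£59.24

Usage = 15.7 kWh/day × 31 days = 486.7 kWh
First 400 kWh × £0.108 = £43.20
Next 86.7 kWh × £0.185 = £16.04
Remaining tier: 0 kWh (not reached)
Total = £59.24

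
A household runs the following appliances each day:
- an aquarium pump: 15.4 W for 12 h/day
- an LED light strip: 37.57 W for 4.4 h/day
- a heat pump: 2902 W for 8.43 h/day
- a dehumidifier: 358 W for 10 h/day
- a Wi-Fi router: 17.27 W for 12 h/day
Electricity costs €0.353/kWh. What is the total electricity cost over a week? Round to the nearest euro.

aquarium pump: 15.4 W × 12 h × 7 d = 1,294 Wh = 1.294 kWh
LED light strip: 37.57 W × 4.4 h × 7 d = 1,157 Wh = 1.157 kWh
heat pump: 2902 W × 8.43 h × 7 d = 171,247 Wh = 171.2 kWh
dehumidifier: 358 W × 10 h × 7 d = 25,060 Wh = 25.06 kWh
Wi-Fi router: 17.27 W × 12 h × 7 d = 1,451 Wh = 1.451 kWh
Total energy = 1.294 + 1.157 + 171.2 + 25.06 + 1.451 = 200.2 kWh
Cost = 200.2 kWh × €0.353 = €70.67 ≈ €71

€71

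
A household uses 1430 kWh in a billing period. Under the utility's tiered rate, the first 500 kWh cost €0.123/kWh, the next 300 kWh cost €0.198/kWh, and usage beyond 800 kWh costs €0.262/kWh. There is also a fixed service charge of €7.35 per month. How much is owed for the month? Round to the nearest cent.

First 500 kWh × €0.123 = €61.50
Next 300 kWh × €0.198 = €59.40
Remaining 630 kWh × €0.262 = €165.06
Energy charge = €285.96; + service €7.35 = €293.31

€293.31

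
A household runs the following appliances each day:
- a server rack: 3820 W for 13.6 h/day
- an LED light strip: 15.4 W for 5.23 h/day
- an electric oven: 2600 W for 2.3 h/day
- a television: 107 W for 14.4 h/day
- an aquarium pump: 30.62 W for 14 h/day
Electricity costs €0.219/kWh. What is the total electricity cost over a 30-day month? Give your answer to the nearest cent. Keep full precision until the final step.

€394.08

server rack: 3820 W × 13.6 h × 30 d = 1,558,560 Wh = 1,559 kWh
LED light strip: 15.4 W × 5.23 h × 30 d = 2,416 Wh = 2.416 kWh
electric oven: 2600 W × 2.3 h × 30 d = 179,400 Wh = 179.4 kWh
television: 107 W × 14.4 h × 30 d = 46,224 Wh = 46.22 kWh
aquarium pump: 30.62 W × 14 h × 30 d = 12,860 Wh = 12.86 kWh
Total energy = 1,559 + 2.416 + 179.4 + 46.22 + 12.86 = 1,799 kWh
Cost = 1,799 kWh × €0.219 = €394.08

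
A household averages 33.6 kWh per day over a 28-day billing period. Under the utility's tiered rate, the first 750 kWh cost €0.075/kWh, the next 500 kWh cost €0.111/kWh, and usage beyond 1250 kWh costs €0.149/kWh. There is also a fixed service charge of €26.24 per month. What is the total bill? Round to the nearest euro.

€104

Usage = 33.6 kWh/day × 28 days = 940.8 kWh
First 750 kWh × €0.075 = €56.25
Next 190.8 kWh × €0.111 = €21.18
Remaining tier: 0 kWh (not reached)
Energy charge = €77.43; + service €26.24 = €103.67 ≈ €104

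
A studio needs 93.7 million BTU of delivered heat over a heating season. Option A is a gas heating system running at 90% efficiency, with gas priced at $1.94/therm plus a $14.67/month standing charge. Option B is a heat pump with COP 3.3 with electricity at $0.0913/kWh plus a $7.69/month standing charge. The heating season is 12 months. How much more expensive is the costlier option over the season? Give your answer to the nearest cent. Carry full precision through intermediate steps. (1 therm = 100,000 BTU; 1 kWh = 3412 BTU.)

Heat load = 93.7 × 10⁶ BTU = 93,700,000 BTU
Gas: input = 93,700,000 / 0.90 = 104,111,111 BTU = 1,041 therm → 1,041 × $1.94 = $2,019.76; + 12 × $14.67 standing = $2,195.80
Heat pump: 93,700,000 BTU / 3412 = 27,460 kWh heat; / 3.3 = 8,322 kWh in → × $0.0913 = $759.78; + 12 × $7.69 standing = $852.06
Difference = |$2,195.80 − $852.06| = $1,343.74

$1343.74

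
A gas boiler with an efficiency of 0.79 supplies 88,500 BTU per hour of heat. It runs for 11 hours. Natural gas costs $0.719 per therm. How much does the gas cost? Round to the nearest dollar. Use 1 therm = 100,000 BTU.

$9

Heat delivered = 88,500 BTU/h × 11 h = 973,500 BTU
Gas input = 973,500 / 0.79 = 1,232,278 BTU
= 1,232,278 / 100,000 = 12.32 therm
Cost = 12.32 × $0.719/therm = $8.86 ≈ $9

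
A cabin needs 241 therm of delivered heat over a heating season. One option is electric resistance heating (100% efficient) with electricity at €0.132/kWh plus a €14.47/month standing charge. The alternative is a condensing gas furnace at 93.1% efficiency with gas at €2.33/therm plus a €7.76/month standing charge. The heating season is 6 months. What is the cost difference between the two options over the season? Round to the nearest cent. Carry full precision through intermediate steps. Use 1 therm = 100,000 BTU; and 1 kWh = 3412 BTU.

€369.47

Heat load = 241 therm × 100,000 = 24,100,000 BTU
Gas: input = 24,100,000 / 0.931 = 25,886,144 BTU = 258.9 therm → 258.9 × €2.33 = €603.15; + 6 × €7.76 standing = €649.71
Electric: 24,100,000 BTU / 3412 = 7,063 kWh → × €0.132 = €932.36; + 6 × €14.47 standing = €1,019.18
Difference = |€649.71 − €1,019.18| = €369.47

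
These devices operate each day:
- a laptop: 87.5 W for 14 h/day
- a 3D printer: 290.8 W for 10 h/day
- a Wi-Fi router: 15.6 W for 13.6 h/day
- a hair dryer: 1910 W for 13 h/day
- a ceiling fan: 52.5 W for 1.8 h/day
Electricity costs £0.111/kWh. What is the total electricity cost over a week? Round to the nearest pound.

laptop: 87.5 W × 14 h × 7 d = 8,575 Wh = 8.575 kWh
3D printer: 290.8 W × 10 h × 7 d = 20,356 Wh = 20.36 kWh
Wi-Fi router: 15.6 W × 13.6 h × 7 d = 1,485 Wh = 1.485 kWh
hair dryer: 1910 W × 13 h × 7 d = 173,810 Wh = 173.8 kWh
ceiling fan: 52.5 W × 1.8 h × 7 d = 662 Wh = 0.6615 kWh
Total energy = 8.575 + 20.36 + 1.485 + 173.8 + 0.6615 = 204.9 kWh
Cost = 204.9 kWh × £0.111 = £22.74 ≈ £23

£23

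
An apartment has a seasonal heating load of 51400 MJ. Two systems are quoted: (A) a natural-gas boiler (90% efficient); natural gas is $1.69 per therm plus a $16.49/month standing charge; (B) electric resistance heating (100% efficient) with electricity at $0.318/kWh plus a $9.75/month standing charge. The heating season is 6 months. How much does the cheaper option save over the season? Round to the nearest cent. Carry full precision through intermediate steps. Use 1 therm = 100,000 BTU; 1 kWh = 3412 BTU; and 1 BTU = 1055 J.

$3585.46

Heat load = 51400 MJ = 51,400,000,000 J / 1055 = 48,720,379 BTU
Gas: input = 48,720,379 / 0.90 = 54,133,755 BTU = 541.3 therm → 541.3 × $1.69 = $914.86; + 6 × $16.49 standing = $1,013.80
Electric: 48,720,379 BTU / 3412 = 14,280 kWh → × $0.318 = $4,540.76; + 6 × $9.75 standing = $4,599.26
Difference = |$1,013.80 − $4,599.26| = $3,585.46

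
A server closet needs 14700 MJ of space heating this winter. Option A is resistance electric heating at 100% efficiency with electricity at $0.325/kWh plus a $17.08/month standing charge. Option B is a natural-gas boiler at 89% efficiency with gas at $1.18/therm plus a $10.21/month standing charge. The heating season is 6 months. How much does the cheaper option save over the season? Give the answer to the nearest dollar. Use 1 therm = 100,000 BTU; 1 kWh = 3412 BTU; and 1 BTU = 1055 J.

Heat load = 14700 MJ = 14,700,000,000 J / 1055 = 13,933,649 BTU
Gas: input = 13,933,649 / 0.89 = 15,655,786 BTU = 156.6 therm → 156.6 × $1.18 = $184.74; + 6 × $10.21 standing = $246.00
Electric: 13,933,649 BTU / 3412 = 4,084 kWh → × $0.325 = $1,327.21; + 6 × $17.08 standing = $1,429.69
Difference = |$246.00 − $1,429.69| = $1,183.69 ≈ $1184

$1184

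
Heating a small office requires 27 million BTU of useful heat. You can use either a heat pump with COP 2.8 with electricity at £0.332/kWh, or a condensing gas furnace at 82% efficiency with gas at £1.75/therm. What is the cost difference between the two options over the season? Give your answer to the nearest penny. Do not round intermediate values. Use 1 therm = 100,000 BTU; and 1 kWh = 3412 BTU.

£362.07

Heat load = 27 × 10⁶ BTU = 27,000,000 BTU
Gas: input = 27,000,000 / 0.82 = 32,926,829 BTU = 329.3 therm → 329.3 × £1.75 = £576.22
Heat pump: 27,000,000 BTU / 3412 = 7,913 kWh heat; / 2.8 = 2,826 kWh in → × £0.332 = £938.29
Difference = |£576.22 − £938.29| = £362.07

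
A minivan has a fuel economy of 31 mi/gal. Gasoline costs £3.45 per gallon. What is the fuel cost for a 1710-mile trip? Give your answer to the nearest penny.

£190.31

Fuel = 1710 mi / 31 mpg = 55.16 gal
Cost = 55.16 gal × £3.45/gal = £190.31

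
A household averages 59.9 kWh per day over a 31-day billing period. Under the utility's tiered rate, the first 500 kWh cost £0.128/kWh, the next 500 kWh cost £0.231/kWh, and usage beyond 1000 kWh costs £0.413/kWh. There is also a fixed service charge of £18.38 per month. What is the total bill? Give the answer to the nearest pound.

Usage = 59.9 kWh/day × 31 days = 1856.9 kWh
First 500 kWh × £0.128 = £64.00
Next 500 kWh × £0.231 = £115.50
Remaining 856.9 kWh × £0.413 = £353.90
Energy charge = £533.40; + service £18.38 = £551.78 ≈ £552

£552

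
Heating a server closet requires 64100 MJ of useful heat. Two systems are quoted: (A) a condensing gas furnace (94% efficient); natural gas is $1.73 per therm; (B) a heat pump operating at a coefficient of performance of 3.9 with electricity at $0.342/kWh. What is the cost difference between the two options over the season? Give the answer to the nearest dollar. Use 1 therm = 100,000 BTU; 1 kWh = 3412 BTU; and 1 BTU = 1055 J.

Heat load = 64100 MJ = 64,100,000,000 J / 1055 = 60,758,294 BTU
Gas: input = 60,758,294 / 0.94 = 64,636,483 BTU = 646.4 therm → 646.4 × $1.73 = $1,118.21
Heat pump: 60,758,294 BTU / 3412 = 17,810 kWh heat; / 3.9 = 4,566 kWh in → × $0.342 = $1,561.56
Difference = |$1,118.21 − $1,561.56| = $443.35 ≈ $443

$443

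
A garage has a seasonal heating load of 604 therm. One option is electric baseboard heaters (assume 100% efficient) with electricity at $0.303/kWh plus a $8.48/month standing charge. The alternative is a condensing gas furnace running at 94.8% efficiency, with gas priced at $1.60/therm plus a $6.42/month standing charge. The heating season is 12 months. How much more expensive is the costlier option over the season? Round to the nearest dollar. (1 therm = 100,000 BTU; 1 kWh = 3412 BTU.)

Heat load = 604 therm × 100,000 = 60,400,000 BTU
Gas: input = 60,400,000 / 0.948 = 63,713,080 BTU = 637.1 therm → 637.1 × $1.60 = $1,019.41; + 12 × $6.42 standing = $1,096.45
Electric: 60,400,000 BTU / 3412 = 17,700 kWh → × $0.303 = $5,363.77; + 12 × $8.48 standing = $5,465.53
Difference = |$1,096.45 − $5,465.53| = $4,369.09 ≈ $4369

$4369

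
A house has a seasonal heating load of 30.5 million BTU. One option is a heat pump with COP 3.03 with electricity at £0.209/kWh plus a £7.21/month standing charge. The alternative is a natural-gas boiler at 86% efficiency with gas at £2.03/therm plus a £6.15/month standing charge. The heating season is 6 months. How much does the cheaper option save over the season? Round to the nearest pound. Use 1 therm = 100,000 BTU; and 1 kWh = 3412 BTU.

Heat load = 30.5 × 10⁶ BTU = 30,500,000 BTU
Gas: input = 30,500,000 / 0.86 = 35,465,116 BTU = 354.7 therm → 354.7 × £2.03 = £719.94; + 6 × £6.15 standing = £756.84
Heat pump: 30,500,000 BTU / 3412 = 8,939 kWh heat; / 3.03 = 2,950 kWh in → × £0.209 = £616.59; + 6 × £7.21 standing = £659.85
Difference = |£756.84 − £659.85| = £96.99 ≈ £97

£97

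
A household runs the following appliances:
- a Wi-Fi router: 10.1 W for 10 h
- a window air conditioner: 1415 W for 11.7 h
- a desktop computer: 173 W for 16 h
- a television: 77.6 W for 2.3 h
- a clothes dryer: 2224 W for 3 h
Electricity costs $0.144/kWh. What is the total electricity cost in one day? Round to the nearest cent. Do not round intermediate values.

Wi-Fi router: 10.1 W × 10 h = 101 Wh = 0.101 kWh
window air conditioner: 1415 W × 11.7 h = 16,556 Wh = 16.56 kWh
desktop computer: 173 W × 16 h = 2,768 Wh = 2.768 kWh
television: 77.6 W × 2.3 h = 178 Wh = 0.1785 kWh
clothes dryer: 2224 W × 3 h = 6,672 Wh = 6.672 kWh
Total energy = 0.101 + 16.56 + 2.768 + 0.1785 + 6.672 = 26.27 kWh
Cost = 26.27 kWh × $0.144 = $3.78

$3.78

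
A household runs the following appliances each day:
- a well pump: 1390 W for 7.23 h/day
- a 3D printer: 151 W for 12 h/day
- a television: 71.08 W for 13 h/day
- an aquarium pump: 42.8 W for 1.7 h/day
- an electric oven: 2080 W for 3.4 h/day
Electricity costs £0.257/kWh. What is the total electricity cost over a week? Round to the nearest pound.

well pump: 1390 W × 7.23 h × 7 d = 70,348 Wh = 70.35 kWh
3D printer: 151 W × 12 h × 7 d = 12,684 Wh = 12.68 kWh
television: 71.08 W × 13 h × 7 d = 6,468 Wh = 6.468 kWh
aquarium pump: 42.8 W × 1.7 h × 7 d = 509 Wh = 0.5093 kWh
electric oven: 2080 W × 3.4 h × 7 d = 49,504 Wh = 49.5 kWh
Total energy = 70.35 + 12.68 + 6.468 + 0.5093 + 49.5 = 139.5 kWh
Cost = 139.5 kWh × £0.257 = £35.85 ≈ £36

£36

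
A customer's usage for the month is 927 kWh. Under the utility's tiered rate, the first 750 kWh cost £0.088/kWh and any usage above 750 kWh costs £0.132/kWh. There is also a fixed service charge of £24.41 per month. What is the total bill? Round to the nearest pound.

£114

First 750 kWh × £0.088 = £66.00
Remaining 177 kWh × £0.132 = £23.36
Energy charge = £89.36; + service £24.41 = £113.77 ≈ £114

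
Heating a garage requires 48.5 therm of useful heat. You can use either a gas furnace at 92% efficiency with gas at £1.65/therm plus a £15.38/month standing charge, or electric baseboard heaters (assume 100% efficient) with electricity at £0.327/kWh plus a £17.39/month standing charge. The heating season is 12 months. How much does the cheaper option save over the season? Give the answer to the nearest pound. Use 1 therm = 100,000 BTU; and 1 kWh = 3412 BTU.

Heat load = 48.5 therm × 100,000 = 4,850,000 BTU
Gas: input = 4,850,000 / 0.92 = 5,271,739 BTU = 52.72 therm → 52.72 × £1.65 = £86.98; + 12 × £15.38 standing = £271.54
Electric: 4,850,000 BTU / 3412 = 1,421 kWh → × £0.327 = £464.82; + 12 × £17.39 standing = £673.50
Difference = |£271.54 − £673.50| = £401.95 ≈ £402

£402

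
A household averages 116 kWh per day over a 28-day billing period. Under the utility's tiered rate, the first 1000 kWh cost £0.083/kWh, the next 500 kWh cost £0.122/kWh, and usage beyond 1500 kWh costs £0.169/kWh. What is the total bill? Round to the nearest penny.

Usage = 116 kWh/day × 28 days = 3248 kWh
First 1000 kWh × £0.083 = £83.00
Next 500 kWh × £0.122 = £61.00
Remaining 1748 kWh × £0.169 = £295.41
Total = £439.41

£439.41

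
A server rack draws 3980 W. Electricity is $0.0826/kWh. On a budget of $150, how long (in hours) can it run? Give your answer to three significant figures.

Energy budget = $150 / $0.0826 per kWh = 1,816 kWh = 1,815,981 Wh
Runtime = 1,815,981 Wh / 3980 W = 456.3 h

456 h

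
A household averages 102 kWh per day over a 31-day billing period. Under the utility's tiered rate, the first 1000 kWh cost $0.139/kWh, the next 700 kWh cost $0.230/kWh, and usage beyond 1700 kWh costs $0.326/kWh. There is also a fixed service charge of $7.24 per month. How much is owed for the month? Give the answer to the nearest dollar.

$784

Usage = 102 kWh/day × 31 days = 3162 kWh
First 1000 kWh × $0.139 = $139.00
Next 700 kWh × $0.230 = $161.00
Remaining 1462 kWh × $0.326 = $476.61
Energy charge = $776.61; + service $7.24 = $783.85 ≈ $784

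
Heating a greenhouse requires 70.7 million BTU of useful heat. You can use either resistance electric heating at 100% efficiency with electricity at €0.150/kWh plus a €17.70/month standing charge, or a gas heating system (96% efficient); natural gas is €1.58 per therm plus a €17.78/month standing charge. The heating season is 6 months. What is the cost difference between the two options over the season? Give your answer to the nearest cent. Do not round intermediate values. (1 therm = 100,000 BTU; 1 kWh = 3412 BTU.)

€1944.06

Heat load = 70.7 × 10⁶ BTU = 70,700,000 BTU
Gas: input = 70,700,000 / 0.96 = 73,645,833 BTU = 736.5 therm → 736.5 × €1.58 = €1,163.60; + 6 × €17.78 standing = €1,270.28
Electric: 70,700,000 BTU / 3412 = 20,720 kWh → × €0.150 = €3,108.15; + 6 × €17.70 standing = €3,214.35
Difference = |€1,270.28 − €3,214.35| = €1,944.06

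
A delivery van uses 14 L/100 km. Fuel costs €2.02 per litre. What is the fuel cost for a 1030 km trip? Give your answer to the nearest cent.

Fuel = 14 L/100 km × 1030 km / 100 = 144.2 L
Cost = 144.2 L × €2.02/L = €291.28

€291.28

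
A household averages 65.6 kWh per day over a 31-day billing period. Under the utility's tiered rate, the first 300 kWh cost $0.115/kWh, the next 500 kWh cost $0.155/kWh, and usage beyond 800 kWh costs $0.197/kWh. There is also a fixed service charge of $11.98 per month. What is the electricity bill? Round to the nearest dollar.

$367

Usage = 65.6 kWh/day × 31 days = 2033.6 kWh
First 300 kWh × $0.115 = $34.50
Next 500 kWh × $0.155 = $77.50
Remaining 1233.6 kWh × $0.197 = $243.02
Energy charge = $355.02; + service $11.98 = $367.00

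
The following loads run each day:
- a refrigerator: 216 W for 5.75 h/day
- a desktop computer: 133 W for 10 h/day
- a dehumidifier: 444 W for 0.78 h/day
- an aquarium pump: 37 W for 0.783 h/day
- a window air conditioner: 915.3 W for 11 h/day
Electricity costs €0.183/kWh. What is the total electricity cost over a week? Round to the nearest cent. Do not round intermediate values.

€16.67

refrigerator: 216 W × 5.75 h × 7 d = 8,694 Wh = 8.694 kWh
desktop computer: 133 W × 10 h × 7 d = 9,310 Wh = 9.31 kWh
dehumidifier: 444 W × 0.78 h × 7 d = 2,424 Wh = 2.424 kWh
aquarium pump: 37 W × 0.783 h × 7 d = 203 Wh = 0.2028 kWh
window air conditioner: 915.3 W × 11 h × 7 d = 70,478 Wh = 70.48 kWh
Total energy = 8.694 + 9.31 + 2.424 + 0.2028 + 70.48 = 91.11 kWh
Cost = 91.11 kWh × €0.183 = €16.67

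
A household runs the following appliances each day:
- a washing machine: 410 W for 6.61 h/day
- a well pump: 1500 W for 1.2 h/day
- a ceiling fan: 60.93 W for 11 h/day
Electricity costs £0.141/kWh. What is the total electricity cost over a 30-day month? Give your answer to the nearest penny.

washing machine: 410 W × 6.61 h × 30 d = 81,303 Wh = 81.3 kWh
well pump: 1500 W × 1.2 h × 30 d = 54,000 Wh = 54 kWh
ceiling fan: 60.93 W × 11 h × 30 d = 20,107 Wh = 20.11 kWh
Total energy = 81.3 + 54 + 20.11 = 155.4 kWh
Cost = 155.4 kWh × £0.141 = £21.91

£21.91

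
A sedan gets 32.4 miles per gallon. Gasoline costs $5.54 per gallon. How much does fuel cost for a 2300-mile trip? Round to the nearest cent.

$393.27

Fuel = 2300 mi / 32.4 mpg = 70.99 gal
Cost = 70.99 gal × $5.54/gal = $393.27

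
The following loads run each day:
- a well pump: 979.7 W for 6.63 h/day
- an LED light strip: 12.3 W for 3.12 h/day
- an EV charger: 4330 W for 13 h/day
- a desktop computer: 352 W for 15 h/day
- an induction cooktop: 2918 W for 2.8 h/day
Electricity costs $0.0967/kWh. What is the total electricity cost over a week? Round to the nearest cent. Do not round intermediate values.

well pump: 979.7 W × 6.63 h × 7 d = 45,468 Wh = 45.47 kWh
LED light strip: 12.3 W × 3.12 h × 7 d = 269 Wh = 0.2686 kWh
EV charger: 4330 W × 13 h × 7 d = 394,030 Wh = 394 kWh
desktop computer: 352 W × 15 h × 7 d = 36,960 Wh = 36.96 kWh
induction cooktop: 2918 W × 2.8 h × 7 d = 57,193 Wh = 57.19 kWh
Total energy = 45.47 + 0.2686 + 394 + 36.96 + 57.19 = 533.9 kWh
Cost = 533.9 kWh × $0.0967 = $51.63

$51.63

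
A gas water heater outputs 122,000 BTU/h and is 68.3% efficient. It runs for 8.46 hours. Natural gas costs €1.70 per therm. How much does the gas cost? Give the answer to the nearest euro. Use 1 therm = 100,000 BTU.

Heat delivered = 122,000 BTU/h × 8.46 h = 1,032,120 BTU
Gas input = 1,032,120 / 0.683 = 1,511,157 BTU
= 1,511,157 / 100,000 = 15.11 therm
Cost = 15.11 × €1.70/therm = €25.69 ≈ €26

€26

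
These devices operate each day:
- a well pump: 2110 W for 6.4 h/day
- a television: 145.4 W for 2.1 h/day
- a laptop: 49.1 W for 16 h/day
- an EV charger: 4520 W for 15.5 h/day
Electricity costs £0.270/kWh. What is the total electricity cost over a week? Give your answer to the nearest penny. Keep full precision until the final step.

£160.00

well pump: 2110 W × 6.4 h × 7 d = 94,528 Wh = 94.53 kWh
television: 145.4 W × 2.1 h × 7 d = 2,137 Wh = 2.137 kWh
laptop: 49.1 W × 16 h × 7 d = 5,499 Wh = 5.499 kWh
EV charger: 4520 W × 15.5 h × 7 d = 490,420 Wh = 490.4 kWh
Total energy = 94.53 + 2.137 + 5.499 + 490.4 = 592.6 kWh
Cost = 592.6 kWh × £0.270 = £160.00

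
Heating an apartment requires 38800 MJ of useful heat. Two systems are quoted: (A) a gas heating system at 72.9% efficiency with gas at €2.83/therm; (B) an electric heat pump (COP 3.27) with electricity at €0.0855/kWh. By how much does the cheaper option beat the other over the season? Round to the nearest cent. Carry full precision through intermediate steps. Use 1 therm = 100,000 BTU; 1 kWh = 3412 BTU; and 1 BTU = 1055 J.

€1145.87

Heat load = 38800 MJ = 38,800,000,000 J / 1055 = 36,777,251 BTU
Gas: input = 36,777,251 / 0.729 = 50,448,904 BTU = 504.5 therm → 504.5 × €2.83 = €1,427.70
Heat pump: 36,777,251 BTU / 3412 = 10,780 kWh heat; / 3.27 = 3,296 kWh in → × €0.0855 = €281.83
Difference = |€1,427.70 − €281.83| = €1,145.87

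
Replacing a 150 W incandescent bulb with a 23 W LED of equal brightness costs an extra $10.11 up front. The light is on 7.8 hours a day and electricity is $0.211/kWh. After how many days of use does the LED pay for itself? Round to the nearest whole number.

48 days

Power saved = 150 − 23 = 127 W
Daily energy saved = 127 W × 7.8 h = 990.6 Wh = 0.9906 kWh
Daily savings = 0.9906 × $0.211 = $0.2090
Payback = $10.11 / $0.2090 per day = 48.37 days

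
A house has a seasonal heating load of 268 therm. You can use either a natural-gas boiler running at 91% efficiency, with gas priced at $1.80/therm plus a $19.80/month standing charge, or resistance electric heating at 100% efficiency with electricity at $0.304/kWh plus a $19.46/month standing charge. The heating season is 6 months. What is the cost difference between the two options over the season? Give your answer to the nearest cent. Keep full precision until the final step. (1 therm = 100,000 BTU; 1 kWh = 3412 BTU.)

Heat load = 268 therm × 100,000 = 26,800,000 BTU
Gas: input = 26,800,000 / 0.910 = 29,450,549 BTU = 294.5 therm → 294.5 × $1.80 = $530.11; + 6 × $19.80 standing = $648.91
Electric: 26,800,000 BTU / 3412 = 7,855 kWh → × $0.304 = $2,387.81; + 6 × $19.46 standing = $2,504.57
Difference = |$648.91 − $2,504.57| = $1,855.66

$1855.66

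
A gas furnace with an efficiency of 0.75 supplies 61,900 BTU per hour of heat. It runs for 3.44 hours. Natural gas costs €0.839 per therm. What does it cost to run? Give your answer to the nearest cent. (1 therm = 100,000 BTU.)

Heat delivered = 61,900 BTU/h × 3.44 h = 212,936 BTU
Gas input = 212,936 / 0.75 = 283,915 BTU
= 283,915 / 100,000 = 2.839 therm
Cost = 2.839 × €0.839/therm = €2.38

€2.38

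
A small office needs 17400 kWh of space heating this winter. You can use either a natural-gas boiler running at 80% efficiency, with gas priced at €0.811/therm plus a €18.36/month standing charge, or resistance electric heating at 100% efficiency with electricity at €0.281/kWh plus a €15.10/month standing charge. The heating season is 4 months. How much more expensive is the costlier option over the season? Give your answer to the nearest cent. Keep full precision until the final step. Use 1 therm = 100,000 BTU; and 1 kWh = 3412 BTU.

Heat load = 17400 kWh × 3412 = 59,368,800 BTU
Gas: input = 59,368,800 / 0.80 = 74,211,000 BTU = 742.1 therm → 742.1 × €0.811 = €601.85; + 4 × €18.36 standing = €675.29
Electric: 59,368,800 BTU / 3412 = 17,400 kWh → × €0.281 = €4,889.40; + 4 × €15.10 standing = €4,949.80
Difference = |€675.29 − €4,949.80| = €4,274.51

€4274.51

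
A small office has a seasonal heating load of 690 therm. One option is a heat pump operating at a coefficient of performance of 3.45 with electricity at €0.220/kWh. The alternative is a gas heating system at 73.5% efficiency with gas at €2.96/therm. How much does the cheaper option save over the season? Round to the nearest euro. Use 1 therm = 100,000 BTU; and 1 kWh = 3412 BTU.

Heat load = 690 therm × 100,000 = 69,000,000 BTU
Gas: input = 69,000,000 / 0.735 = 93,877,551 BTU = 938.8 therm → 938.8 × €2.96 = €2,778.78
Heat pump: 69,000,000 BTU / 3412 = 20,220 kWh heat; / 3.45 = 5,862 kWh in → × €0.220 = €1,289.57
Difference = |€2,778.78 − €1,289.57| = €1,489.21 ≈ €1489

€1489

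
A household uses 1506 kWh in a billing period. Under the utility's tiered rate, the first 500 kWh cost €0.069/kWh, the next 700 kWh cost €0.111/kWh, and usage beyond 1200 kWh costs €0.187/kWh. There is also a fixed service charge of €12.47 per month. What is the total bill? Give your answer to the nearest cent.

€181.89

First 500 kWh × €0.069 = €34.50
Next 700 kWh × €0.111 = €77.70
Remaining 306 kWh × €0.187 = €57.22
Energy charge = €169.42; + service €12.47 = €181.89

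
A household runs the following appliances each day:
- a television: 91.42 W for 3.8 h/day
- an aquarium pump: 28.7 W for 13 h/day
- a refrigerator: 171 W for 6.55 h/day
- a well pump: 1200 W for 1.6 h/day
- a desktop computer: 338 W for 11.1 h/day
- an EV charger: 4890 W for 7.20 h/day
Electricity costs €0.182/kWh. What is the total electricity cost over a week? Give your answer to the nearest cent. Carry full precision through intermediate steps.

television: 91.42 W × 3.8 h × 7 d = 2,432 Wh = 2.432 kWh
aquarium pump: 28.7 W × 13 h × 7 d = 2,612 Wh = 2.612 kWh
refrigerator: 171 W × 6.55 h × 7 d = 7,840 Wh = 7.84 kWh
well pump: 1200 W × 1.6 h × 7 d = 13,440 Wh = 13.44 kWh
desktop computer: 338 W × 11.1 h × 7 d = 26,263 Wh = 26.26 kWh
EV charger: 4890 W × 7.20 h × 7 d = 246,456 Wh = 246.5 kWh
Total energy = 2.432 + 2.612 + 7.84 + 13.44 + 26.26 + 246.5 = 299 kWh
Cost = 299 kWh × €0.182 = €54.43

€54.43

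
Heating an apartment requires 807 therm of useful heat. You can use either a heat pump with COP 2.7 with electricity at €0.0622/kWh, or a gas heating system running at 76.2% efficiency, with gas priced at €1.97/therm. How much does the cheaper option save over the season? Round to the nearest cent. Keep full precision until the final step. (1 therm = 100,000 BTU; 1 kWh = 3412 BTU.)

€1541.47

Heat load = 807 therm × 100,000 = 80,700,000 BTU
Gas: input = 80,700,000 / 0.762 = 105,905,512 BTU = 1,059 therm → 1,059 × €1.97 = €2,086.34
Heat pump: 80,700,000 BTU / 3412 = 23,650 kWh heat; / 2.7 = 8,760 kWh in → × €0.0622 = €544.87
Difference = |€2,086.34 − €544.87| = €1,541.47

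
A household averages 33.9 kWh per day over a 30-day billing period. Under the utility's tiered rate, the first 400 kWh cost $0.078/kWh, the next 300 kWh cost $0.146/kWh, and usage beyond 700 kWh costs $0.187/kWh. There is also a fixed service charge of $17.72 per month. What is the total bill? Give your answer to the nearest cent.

$152.00

Usage = 33.9 kWh/day × 30 days = 1017 kWh
First 400 kWh × $0.078 = $31.20
Next 300 kWh × $0.146 = $43.80
Remaining 317 kWh × $0.187 = $59.28
Energy charge = $134.28; + service $17.72 = $152.00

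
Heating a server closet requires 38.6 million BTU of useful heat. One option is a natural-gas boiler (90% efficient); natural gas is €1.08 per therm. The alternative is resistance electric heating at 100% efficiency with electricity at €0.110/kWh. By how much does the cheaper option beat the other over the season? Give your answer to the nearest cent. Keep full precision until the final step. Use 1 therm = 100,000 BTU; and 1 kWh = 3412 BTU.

Heat load = 38.6 × 10⁶ BTU = 38,600,000 BTU
Gas: input = 38,600,000 / 0.90 = 42,888,889 BTU = 428.9 therm → 428.9 × €1.08 = €463.20
Electric: 38,600,000 BTU / 3412 = 11,310 kWh → × €0.110 = €1,244.43
Difference = |€463.20 − €1,244.43| = €781.23

€781.23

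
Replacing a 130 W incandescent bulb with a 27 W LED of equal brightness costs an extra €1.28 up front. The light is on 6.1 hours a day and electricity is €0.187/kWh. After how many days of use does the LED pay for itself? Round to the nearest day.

11 days

Power saved = 130 − 27 = 103 W
Daily energy saved = 103 W × 6.1 h = 628.3 Wh = 0.6283 kWh
Daily savings = 0.6283 × €0.187 = €0.1175
Payback = €1.28 / €0.1175 per day = 10.89 days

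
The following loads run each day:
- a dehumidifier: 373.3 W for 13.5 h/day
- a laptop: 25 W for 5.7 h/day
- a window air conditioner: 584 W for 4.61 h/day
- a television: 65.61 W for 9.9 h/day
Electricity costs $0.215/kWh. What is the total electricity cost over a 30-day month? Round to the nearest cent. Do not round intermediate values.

$54.98

dehumidifier: 373.3 W × 13.5 h × 30 d = 151,186 Wh = 151.2 kWh
laptop: 25 W × 5.7 h × 30 d = 4,275 Wh = 4.275 kWh
window air conditioner: 584 W × 4.61 h × 30 d = 80,767 Wh = 80.77 kWh
television: 65.61 W × 9.9 h × 30 d = 19,486 Wh = 19.49 kWh
Total energy = 151.2 + 4.275 + 80.77 + 19.49 = 255.7 kWh
Cost = 255.7 kWh × $0.215 = $54.98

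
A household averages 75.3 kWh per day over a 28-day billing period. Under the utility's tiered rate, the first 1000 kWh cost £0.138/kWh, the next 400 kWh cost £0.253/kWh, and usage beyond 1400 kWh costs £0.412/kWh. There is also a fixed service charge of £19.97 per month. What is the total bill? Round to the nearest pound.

£551

Usage = 75.3 kWh/day × 28 days = 2108.4 kWh
First 1000 kWh × £0.138 = £138.00
Next 400 kWh × £0.253 = £101.20
Remaining 708.4 kWh × £0.412 = £291.86
Energy charge = £531.06; + service £19.97 = £551.03 ≈ £551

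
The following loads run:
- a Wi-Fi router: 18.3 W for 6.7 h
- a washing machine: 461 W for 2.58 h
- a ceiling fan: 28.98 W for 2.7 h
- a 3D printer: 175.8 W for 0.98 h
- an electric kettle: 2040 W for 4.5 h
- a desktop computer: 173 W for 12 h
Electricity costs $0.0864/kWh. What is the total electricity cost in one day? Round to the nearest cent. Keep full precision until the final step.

$1.11

Wi-Fi router: 18.3 W × 6.7 h = 123 Wh = 0.1226 kWh
washing machine: 461 W × 2.58 h = 1,189 Wh = 1.189 kWh
ceiling fan: 28.98 W × 2.7 h = 78 Wh = 0.07825 kWh
3D printer: 175.8 W × 0.98 h = 172 Wh = 0.1723 kWh
electric kettle: 2040 W × 4.5 h = 9,180 Wh = 9.18 kWh
desktop computer: 173 W × 12 h = 2,076 Wh = 2.076 kWh
Total energy = 0.1226 + 1.189 + 0.07825 + 0.1723 + 9.18 + 2.076 = 12.82 kWh
Cost = 12.82 kWh × $0.0864 = $1.11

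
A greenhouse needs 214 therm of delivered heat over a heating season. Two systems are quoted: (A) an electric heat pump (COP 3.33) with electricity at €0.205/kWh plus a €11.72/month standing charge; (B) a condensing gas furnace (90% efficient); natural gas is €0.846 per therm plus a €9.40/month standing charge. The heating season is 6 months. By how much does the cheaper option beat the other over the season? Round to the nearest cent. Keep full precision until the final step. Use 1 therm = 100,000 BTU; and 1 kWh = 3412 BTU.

€198.87

Heat load = 214 therm × 100,000 = 21,400,000 BTU
Gas: input = 21,400,000 / 0.90 = 23,777,778 BTU = 237.8 therm → 237.8 × €0.846 = €201.16; + 6 × €9.40 standing = €257.56
Heat pump: 21,400,000 BTU / 3412 = 6,272 kWh heat; / 3.33 = 1,883 kWh in → × €0.205 = €386.11; + 6 × €11.72 standing = €456.43
Difference = |€257.56 − €456.43| = €198.87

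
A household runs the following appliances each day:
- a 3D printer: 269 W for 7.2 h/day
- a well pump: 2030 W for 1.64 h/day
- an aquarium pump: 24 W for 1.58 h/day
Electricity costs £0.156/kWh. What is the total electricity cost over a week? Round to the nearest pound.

3D printer: 269 W × 7.2 h × 7 d = 13,558 Wh = 13.56 kWh
well pump: 2030 W × 1.64 h × 7 d = 23,304 Wh = 23.3 kWh
aquarium pump: 24 W × 1.58 h × 7 d = 265 Wh = 0.2654 kWh
Total energy = 13.56 + 23.3 + 0.2654 = 37.13 kWh
Cost = 37.13 kWh × £0.156 = £5.79 ≈ £6

£6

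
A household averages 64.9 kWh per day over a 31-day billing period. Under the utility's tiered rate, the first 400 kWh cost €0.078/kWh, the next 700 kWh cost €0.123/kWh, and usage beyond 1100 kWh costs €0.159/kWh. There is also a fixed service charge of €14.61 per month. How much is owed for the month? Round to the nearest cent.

€276.90

Usage = 64.9 kWh/day × 31 days = 2011.9 kWh
First 400 kWh × €0.078 = €31.20
Next 700 kWh × €0.123 = €86.10
Remaining 911.9 kWh × €0.159 = €144.99
Energy charge = €262.29; + service €14.61 = €276.90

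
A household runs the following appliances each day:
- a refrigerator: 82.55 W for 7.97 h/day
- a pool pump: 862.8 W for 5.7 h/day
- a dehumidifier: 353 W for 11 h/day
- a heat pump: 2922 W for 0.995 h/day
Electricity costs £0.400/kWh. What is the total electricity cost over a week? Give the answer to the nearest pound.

£35

refrigerator: 82.55 W × 7.97 h × 7 d = 4,605 Wh = 4.605 kWh
pool pump: 862.8 W × 5.7 h × 7 d = 34,426 Wh = 34.43 kWh
dehumidifier: 353 W × 11 h × 7 d = 27,181 Wh = 27.18 kWh
heat pump: 2922 W × 0.995 h × 7 d = 20,352 Wh = 20.35 kWh
Total energy = 4.605 + 34.43 + 27.18 + 20.35 = 86.56 kWh
Cost = 86.56 kWh × £0.400 = £34.63 ≈ £35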